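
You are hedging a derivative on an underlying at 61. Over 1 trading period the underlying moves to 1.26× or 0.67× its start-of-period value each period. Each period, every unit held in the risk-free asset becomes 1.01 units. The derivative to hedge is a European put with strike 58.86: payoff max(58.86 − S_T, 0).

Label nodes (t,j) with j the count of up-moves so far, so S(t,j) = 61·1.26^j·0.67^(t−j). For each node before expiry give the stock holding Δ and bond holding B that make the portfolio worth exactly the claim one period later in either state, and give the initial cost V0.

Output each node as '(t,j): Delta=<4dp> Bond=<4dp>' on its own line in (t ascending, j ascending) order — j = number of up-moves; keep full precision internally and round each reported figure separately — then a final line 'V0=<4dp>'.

Risk-neutral probability p* = (R−d)/(u−d) = (1.01−0.67)/(1.26−0.67) = 0.5763.
At expiry t=1: V(1,0)=17.9900, V(1,1)=0.0000
Node (0,0) S=61.0000: V=(p*·0.0000+(1−p*)·17.9900)/1.01=7.5474; Δ=(0.0000−17.9900)/(76.8600−40.8700)=-0.4999; B=V−Δ·S=38.0389
Self-financing check: at every node Δ·S+B equals the discounted successor values.

(0,0): Delta=-0.4999 Bond=38.0389
V0=7.5474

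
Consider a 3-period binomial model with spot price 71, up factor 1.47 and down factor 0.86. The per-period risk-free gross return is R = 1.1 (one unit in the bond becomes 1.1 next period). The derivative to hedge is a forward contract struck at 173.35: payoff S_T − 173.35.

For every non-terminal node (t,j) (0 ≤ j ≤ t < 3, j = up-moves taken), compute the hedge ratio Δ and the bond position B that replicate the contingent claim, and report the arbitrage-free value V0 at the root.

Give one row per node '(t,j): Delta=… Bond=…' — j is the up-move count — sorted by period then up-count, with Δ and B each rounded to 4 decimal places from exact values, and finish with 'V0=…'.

No-arbitrage ⇒ martingale measure with p* = (R−d)/(u−d) = 0.3934.
At expiry t=3: V(3,0)=-128.1900, V(3,1)=-96.1579, V(3,2)=-41.4054, V(3,3)=52.1831
(2,0): S=52.5116. Δ = (V_up−V_dn)/(S_up−S_dn) = (-96.1579−-128.1900)/(77.1921−45.1600) = 1.0000. V = [p*·-96.1579 + (1−p*)·-128.1900]/1.1 = -105.0793. B = V − Δ·S = -157.5909.
(2,1): S=89.7582. Δ = (V_up−V_dn)/(S_up−S_dn) = (-41.4054−-96.1579)/(131.9446−77.1921) = 1.0000. V = [p*·-41.4054 + (1−p*)·-96.1579]/1.1 = -67.8327. B = V − Δ·S = -157.5909.
(2,2): S=153.4239. Δ = (V_up−V_dn)/(S_up−S_dn) = (52.1831−-41.4054)/(225.5331−131.9446) = 1.0000. V = [p*·52.1831 + (1−p*)·-41.4054]/1.1 = -4.1670. B = V − Δ·S = -157.5909.
(1,0): S=61.0600. Δ = (V_up−V_dn)/(S_up−S_dn) = (-67.8327−-105.0793)/(89.7582−52.5116) = 1.0000. V = [p*·-67.8327 + (1−p*)·-105.0793]/1.1 = -82.2045. B = V − Δ·S = -143.2645.
(1,1): S=104.3700. Δ = (V_up−V_dn)/(S_up−S_dn) = (-4.1670−-67.8327)/(153.4239−89.7582) = 1.0000. V = [p*·-4.1670 + (1−p*)·-67.8327]/1.1 = -38.8945. B = V − Δ·S = -143.2645.
(0,0): S=71.0000. Δ = (V_up−V_dn)/(S_up−S_dn) = (-38.8945−-82.2045)/(104.3700−61.0600) = 1.0000. V = [p*·-38.8945 + (1−p*)·-82.2045]/1.1 = -59.2404. B = V − Δ·S = -130.2404.
Check: Δ(0,0)·S0 + B(0,0) = -59.2404 = V0.

(0,0): Delta=1.0000 Bond=-130.2404
(1,0): Delta=1.0000 Bond=-143.2645
(1,1): Delta=1.0000 Bond=-143.2645
(2,0): Delta=1.0000 Bond=-157.5909
(2,1): Delta=1.0000 Bond=-157.5909
(2,2): Delta=1.0000 Bond=-157.5909
V0=-59.2404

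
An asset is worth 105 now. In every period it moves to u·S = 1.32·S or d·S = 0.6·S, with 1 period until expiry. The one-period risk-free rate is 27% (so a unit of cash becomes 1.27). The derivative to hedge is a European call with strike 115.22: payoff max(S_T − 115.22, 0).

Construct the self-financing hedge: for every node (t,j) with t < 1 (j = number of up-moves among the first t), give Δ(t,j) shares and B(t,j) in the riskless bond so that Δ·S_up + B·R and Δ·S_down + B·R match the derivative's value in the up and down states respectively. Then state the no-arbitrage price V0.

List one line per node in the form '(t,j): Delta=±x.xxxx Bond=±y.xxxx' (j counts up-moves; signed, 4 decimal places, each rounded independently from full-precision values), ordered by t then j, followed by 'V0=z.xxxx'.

Risk-neutral probability p* = (R−d)/(u−d) = (1.27−0.6)/(1.32−0.6) = 0.9306.
Terminal values V(1,·): V(1,0)=0.0000, V(1,1)=23.3800
(0,0): S=105.0000. Δ = (V_up−V_dn)/(S_up−S_dn) = (23.3800−0.0000)/(138.6000−63.0000) = 0.3093. V = [p*·23.3800 + (1−p*)·0.0000]/1.27 = 17.1310. B = V − Δ·S = -15.3412.
The time-0 hedge costs 17.1310, which is the no-arbitrage price.

(0,0): Delta=0.3093 Bond=-15.3412
V0=17.1310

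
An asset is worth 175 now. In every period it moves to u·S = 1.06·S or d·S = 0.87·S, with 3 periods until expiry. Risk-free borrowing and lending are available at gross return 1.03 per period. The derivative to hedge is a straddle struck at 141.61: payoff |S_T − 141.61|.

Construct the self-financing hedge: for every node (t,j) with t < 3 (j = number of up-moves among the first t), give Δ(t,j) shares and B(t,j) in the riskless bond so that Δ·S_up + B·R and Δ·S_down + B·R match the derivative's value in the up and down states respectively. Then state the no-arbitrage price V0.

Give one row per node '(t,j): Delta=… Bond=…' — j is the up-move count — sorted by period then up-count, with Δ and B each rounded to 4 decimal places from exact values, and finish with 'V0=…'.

Since d<R<u, set p* = (R−d)/(u−d) = 0.8421; price each node as the discounted p*-expectation of its children.
Terminal payoffs: V(3,0)=26.3720, V(3,1)=1.2050, V(3,2)=29.4581, V(3,3)=66.8178
(2,0): S=132.4575. Δ = (V_up−V_dn)/(S_up−S_dn) = (1.2050−26.3720)/(140.4050−115.2380) = -1.0000. V = [p*·1.2050 + (1−p*)·26.3720]/1.03 = 5.0279. B = V − Δ·S = 137.4854.
(2,1): S=161.3850. Δ = (V_up−V_dn)/(S_up−S_dn) = (29.4581−1.2050)/(171.0681−140.4049) = 0.9214. V = [p*·29.4581 + (1−p*)·1.2050]/1.03 = 24.2690. B = V − Δ·S = -124.4312.
(2,2): S=196.6300. Δ = (V_up−V_dn)/(S_up−S_dn) = (66.8178−29.4581)/(208.4278−171.0681) = 1.0000. V = [p*·66.8178 + (1−p*)·29.4581]/1.03 = 59.1446. B = V − Δ·S = -137.4854.
(1,0): S=152.2500. Δ = (V_up−V_dn)/(S_up−S_dn) = (24.2690−5.0279)/(161.3850−132.4575) = 0.6651. V = [p*·24.2690 + (1−p*)·5.0279]/1.03 = 20.6126. B = V − Δ·S = -80.6563.
(1,1): S=185.5000. Δ = (V_up−V_dn)/(S_up−S_dn) = (59.1446−24.2690)/(196.6300−161.3850) = 0.9895. V = [p*·59.1446 + (1−p*)·24.2690]/1.03 = 52.0756. B = V − Δ·S = -131.4799.
(0,0): S=175.0000. Δ = (V_up−V_dn)/(S_up−S_dn) = (52.0756−20.6126)/(185.5000−152.2500) = 0.9463. V = [p*·52.0756 + (1−p*)·20.6126]/1.03 = 45.7357. B = V − Δ·S = -119.8593.
Root portfolio cost Δ·175+B reproduces V0=45.7357.

(0,0): Delta=0.9463 Bond=-119.8593
(1,0): Delta=0.6651 Bond=-80.6563
(1,1): Delta=0.9895 Bond=-131.4799
(2,0): Delta=-1.0000 Bond=137.4854
(2,1): Delta=0.9214 Bond=-124.4312
(2,2): Delta=1.0000 Bond=-137.4854
V0=45.7357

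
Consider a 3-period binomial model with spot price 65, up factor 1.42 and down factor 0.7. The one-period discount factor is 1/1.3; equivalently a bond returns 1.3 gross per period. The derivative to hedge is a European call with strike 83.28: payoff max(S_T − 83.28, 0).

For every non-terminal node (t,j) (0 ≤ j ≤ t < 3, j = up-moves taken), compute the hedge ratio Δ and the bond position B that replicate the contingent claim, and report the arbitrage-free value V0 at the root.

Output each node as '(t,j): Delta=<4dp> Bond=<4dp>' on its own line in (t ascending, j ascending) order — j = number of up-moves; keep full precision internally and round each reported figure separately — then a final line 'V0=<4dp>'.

Since d<R<u, set p* = (R−d)/(u−d) = 0.8333; price each node as the discounted p*-expectation of its children.
Payoff layer (t=3): V(3,0)=0.0000, V(3,1)=0.0000, V(3,2)=8.4662, V(3,3)=102.8337
(2,0): S=31.8500. Δ = (V_up−V_dn)/(S_up−S_dn) = (0.0000−0.0000)/(45.2270−22.2950) = 0.0000. V = [p*·0.0000 + (1−p*)·0.0000]/1.3 = 0.0000. B = V − Δ·S = 0.0000.
(2,1): S=64.6100. Δ = (V_up−V_dn)/(S_up−S_dn) = (8.4662−0.0000)/(91.7462−45.2270) = 0.1820. V = [p*·8.4662 + (1−p*)·0.0000]/1.3 = 5.4271. B = V − Δ·S = -6.3316.
(2,2): S=131.0660. Δ = (V_up−V_dn)/(S_up−S_dn) = (102.8337−8.4662)/(186.1137−91.7462) = 1.0000. V = [p*·102.8337 + (1−p*)·8.4662]/1.3 = 67.0045. B = V − Δ·S = -64.0615.
(1,0): S=45.5000. Δ = (V_up−V_dn)/(S_up−S_dn) = (5.4271−0.0000)/(64.6100−31.8500) = 0.1657. V = [p*·5.4271 + (1−p*)·0.0000]/1.3 = 3.4789. B = V − Δ·S = -4.0587.
(1,1): S=92.3000. Δ = (V_up−V_dn)/(S_up−S_dn) = (67.0045−5.4271)/(131.0660−64.6100) = 0.9266. V = [p*·67.0045 + (1−p*)·5.4271]/1.3 = 43.6474. B = V − Δ·S = -41.8768.
(0,0): S=65.0000. Δ = (V_up−V_dn)/(S_up−S_dn) = (43.6474−3.4789)/(92.3000−45.5000) = 0.8583. V = [p*·43.6474 + (1−p*)·3.4789]/1.3 = 28.4251. B = V − Δ·S = -27.3645.
Each (Δ,B) replicates both successor values, so the strategy is self-financing and V0 is arbitrage-free.

(0,0): Delta=0.8583 Bond=-27.3645
(1,0): Delta=0.1657 Bond=-4.0587
(1,1): Delta=0.9266 Bond=-41.8768
(2,0): Delta=0.0000 Bond=0.0000
(2,1): Delta=0.1820 Bond=-6.3316
(2,2): Delta=1.0000 Bond=-64.0615
V0=28.4251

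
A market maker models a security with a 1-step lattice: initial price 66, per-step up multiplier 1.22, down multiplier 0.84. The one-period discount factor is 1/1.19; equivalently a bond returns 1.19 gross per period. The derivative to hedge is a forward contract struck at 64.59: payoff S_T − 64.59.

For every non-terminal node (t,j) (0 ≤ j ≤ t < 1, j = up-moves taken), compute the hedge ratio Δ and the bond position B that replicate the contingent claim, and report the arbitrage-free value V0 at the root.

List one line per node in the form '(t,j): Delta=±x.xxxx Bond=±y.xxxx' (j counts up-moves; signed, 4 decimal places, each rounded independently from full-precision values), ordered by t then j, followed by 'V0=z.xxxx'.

Under the risk-neutral measure, an up-move has probability p* = (R−d)/(u−d) = 0.9211 and values discount at R = 1.19.
At expiry t=1: V(1,0)=-9.1500, V(1,1)=15.9300
Node (0,0) S=66.0000: V=(p*·15.9300+(1−p*)·-9.1500)/1.19=11.7227; Δ=(15.9300−-9.1500)/(80.5200−55.4400)=1.0000; B=V−Δ·S=-54.2773
Root portfolio cost Δ·66+B reproduces V0=11.7227.

(0,0): Delta=1.0000 Bond=-54.2773
V0=11.7227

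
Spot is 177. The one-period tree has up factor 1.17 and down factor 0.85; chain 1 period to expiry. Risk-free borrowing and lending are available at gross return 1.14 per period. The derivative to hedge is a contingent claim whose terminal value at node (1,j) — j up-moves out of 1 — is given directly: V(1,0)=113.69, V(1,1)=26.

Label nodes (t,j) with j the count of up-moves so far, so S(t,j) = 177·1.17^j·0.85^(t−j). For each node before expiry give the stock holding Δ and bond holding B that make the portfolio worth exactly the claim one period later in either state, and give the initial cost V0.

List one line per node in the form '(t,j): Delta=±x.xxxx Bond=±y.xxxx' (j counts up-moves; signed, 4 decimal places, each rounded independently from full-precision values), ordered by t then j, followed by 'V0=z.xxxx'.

Since d<R<u, set p* = (R−d)/(u−d) = 0.9062; price each node as the discounted p*-expectation of its children.
Terminal payoffs: V(1,0)=113.6900, V(1,1)=26.0000
Node (0,0) S=177.0000: V=(p*·26.0000+(1−p*)·113.6900)/1.14=30.0184; Δ=(26.0000−113.6900)/(207.0900−150.4500)=-1.5482; B=V−Δ·S=304.0496
Root portfolio cost Δ·177+B reproduces V0=30.0184.

(0,0): Delta=-1.5482 Bond=304.0496
V0=30.0184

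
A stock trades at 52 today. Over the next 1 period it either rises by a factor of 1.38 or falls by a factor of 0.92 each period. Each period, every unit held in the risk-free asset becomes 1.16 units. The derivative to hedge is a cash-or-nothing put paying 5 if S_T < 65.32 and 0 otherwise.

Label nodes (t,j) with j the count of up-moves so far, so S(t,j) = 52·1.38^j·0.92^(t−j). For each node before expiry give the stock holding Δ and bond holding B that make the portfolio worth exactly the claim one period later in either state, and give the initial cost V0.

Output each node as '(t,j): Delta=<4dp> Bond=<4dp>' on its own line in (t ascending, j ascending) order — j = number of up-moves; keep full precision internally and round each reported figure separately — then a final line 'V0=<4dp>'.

No-arbitrage ⇒ martingale measure with p* = (R−d)/(u−d) = 0.5217.
Payoff layer (t=1): V(1,0)=5.0000, V(1,1)=0.0000
(0,0): S=52.0000. Δ = (V_up−V_dn)/(S_up−S_dn) = (0.0000−5.0000)/(71.7600−47.8400) = -0.2090. V = [p*·0.0000 + (1−p*)·5.0000]/1.16 = 2.0615. B = V − Δ·S = 12.9310.
Check: Δ(0,0)·S0 + B(0,0) = 2.0615 = V0.

(0,0): Delta=-0.2090 Bond=12.9310
V0=2.0615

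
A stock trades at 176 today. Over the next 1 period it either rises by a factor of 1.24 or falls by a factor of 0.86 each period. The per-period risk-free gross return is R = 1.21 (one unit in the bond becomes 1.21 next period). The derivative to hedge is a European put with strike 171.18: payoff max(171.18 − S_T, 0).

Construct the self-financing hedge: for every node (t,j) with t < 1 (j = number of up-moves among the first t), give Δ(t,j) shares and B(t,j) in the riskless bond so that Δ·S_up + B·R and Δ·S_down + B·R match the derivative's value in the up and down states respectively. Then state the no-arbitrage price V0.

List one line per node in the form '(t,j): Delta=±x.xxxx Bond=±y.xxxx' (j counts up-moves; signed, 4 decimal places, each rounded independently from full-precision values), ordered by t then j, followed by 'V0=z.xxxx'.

Under the risk-neutral measure, an up-move has probability p* = (R−d)/(u−d) = 0.9211 and values discount at R = 1.21.
Terminal values V(1,·): V(1,0)=19.8200, V(1,1)=0.0000
(0,0): S=176.0000. Δ = (V_up−V_dn)/(S_up−S_dn) = (0.0000−19.8200)/(218.2400−151.3600) = -0.2964. V = [p*·0.0000 + (1−p*)·19.8200]/1.21 = 1.2932. B = V − Δ·S = 53.4511.
Check: Δ(0,0)·S0 + B(0,0) = 1.2932 = V0.

(0,0): Delta=-0.2964 Bond=53.4511
V0=1.2932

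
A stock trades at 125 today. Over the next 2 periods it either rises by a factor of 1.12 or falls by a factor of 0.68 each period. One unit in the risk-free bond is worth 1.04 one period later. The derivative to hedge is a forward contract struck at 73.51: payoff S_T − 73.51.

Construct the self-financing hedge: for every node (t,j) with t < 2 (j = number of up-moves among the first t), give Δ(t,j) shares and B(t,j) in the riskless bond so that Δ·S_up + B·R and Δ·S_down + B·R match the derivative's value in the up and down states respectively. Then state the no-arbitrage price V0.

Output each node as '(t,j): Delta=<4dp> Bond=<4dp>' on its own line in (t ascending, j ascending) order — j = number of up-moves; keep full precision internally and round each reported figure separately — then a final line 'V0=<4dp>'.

(0,0): Delta=1.0000 Bond=-67.9641
(1,0): Delta=1.0000 Bond=-70.6827
(1,1): Delta=1.0000 Bond=-70.6827
V0=57.0359

No-arbitrage ⇒ martingale measure with p* = (R−d)/(u−d) = 0.8182.
Terminal values V(2,·): V(2,0)=-15.7100, V(2,1)=21.6900, V(2,2)=83.2900
(1,0): S=85.0000. Δ = (V_up−V_dn)/(S_up−S_dn) = (21.6900−-15.7100)/(95.2000−57.8000) = 1.0000. V = [p*·21.6900 + (1−p*)·-15.7100]/1.04 = 14.3173. B = V − Δ·S = -70.6827.
(1,1): S=140.0000. Δ = (V_up−V_dn)/(S_up−S_dn) = (83.2900−21.6900)/(156.8000−95.2000) = 1.0000. V = [p*·83.2900 + (1−p*)·21.6900]/1.04 = 69.3173. B = V − Δ·S = -70.6827.
(0,0): S=125.0000. Δ = (V_up−V_dn)/(S_up−S_dn) = (69.3173−14.3173)/(140.0000−85.0000) = 1.0000. V = [p*·69.3173 + (1−p*)·14.3173]/1.04 = 57.0359. B = V − Δ·S = -67.9641.
Self-financing check: at every node Δ·S+B equals the discounted successor values.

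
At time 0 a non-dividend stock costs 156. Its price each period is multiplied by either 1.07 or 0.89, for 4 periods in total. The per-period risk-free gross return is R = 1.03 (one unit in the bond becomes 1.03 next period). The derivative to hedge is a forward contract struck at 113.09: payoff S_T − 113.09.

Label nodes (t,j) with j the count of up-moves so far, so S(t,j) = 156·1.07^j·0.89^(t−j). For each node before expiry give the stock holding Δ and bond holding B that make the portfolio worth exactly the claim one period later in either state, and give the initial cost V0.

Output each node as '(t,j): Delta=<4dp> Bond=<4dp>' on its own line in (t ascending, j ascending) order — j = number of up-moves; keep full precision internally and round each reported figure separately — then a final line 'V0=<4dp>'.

(0,0): Delta=1.0000 Bond=-100.4790
(1,0): Delta=1.0000 Bond=-103.4934
(1,1): Delta=1.0000 Bond=-103.4934
(2,0): Delta=1.0000 Bond=-106.5982
(2,1): Delta=1.0000 Bond=-106.5982
(2,2): Delta=1.0000 Bond=-106.5982
(3,0): Delta=1.0000 Bond=-109.7961
(3,1): Delta=1.0000 Bond=-109.7961
(3,2): Delta=1.0000 Bond=-109.7961
(3,3): Delta=1.0000 Bond=-109.7961
V0=55.5210

No-arbitrage ⇒ martingale measure with p* = (R−d)/(u−d) = 0.7778.
Terminal values V(4,·): V(4,0)=-15.2121, V(4,1)=4.5834, V(4,2)=28.3825, V(4,3)=56.9950, V(4,4)=91.3942
(3,0): S=109.9752. Δ = (V_up−V_dn)/(S_up−S_dn) = (4.5834−-15.2121)/(117.6734−97.8779) = 1.0000. V = [p*·4.5834 + (1−p*)·-15.2121]/1.03 = 0.1790. B = V − Δ·S = -109.7961.
(3,1): S=132.2173. Δ = (V_up−V_dn)/(S_up−S_dn) = (28.3825−4.5834)/(141.4725−117.6734) = 1.0000. V = [p*·28.3825 + (1−p*)·4.5834]/1.03 = 22.4212. B = V − Δ·S = -109.7961.
(3,2): S=158.9579. Δ = (V_up−V_dn)/(S_up−S_dn) = (56.9950−28.3825)/(170.0850−141.4725) = 1.0000. V = [p*·56.9950 + (1−p*)·28.3825]/1.03 = 49.1618. B = V − Δ·S = -109.7961.
(3,3): S=191.1067. Δ = (V_up−V_dn)/(S_up−S_dn) = (91.3942−56.9950)/(204.4842−170.0850) = 1.0000. V = [p*·91.3942 + (1−p*)·56.9950]/1.03 = 81.3106. B = V − Δ·S = -109.7961.
(2,0): S=123.5676. Δ = (V_up−V_dn)/(S_up−S_dn) = (22.4212−0.1790)/(132.2173−109.9752) = 1.0000. V = [p*·22.4212 + (1−p*)·0.1790]/1.03 = 16.9694. B = V − Δ·S = -106.5982.
(2,1): S=148.5588. Δ = (V_up−V_dn)/(S_up−S_dn) = (49.1618−22.4212)/(158.9579−132.2173) = 1.0000. V = [p*·49.1618 + (1−p*)·22.4212]/1.03 = 41.9606. B = V − Δ·S = -106.5982.
(2,2): S=178.6044. Δ = (V_up−V_dn)/(S_up−S_dn) = (81.3106−49.1618)/(191.1067−158.9579) = 1.0000. V = [p*·81.3106 + (1−p*)·49.1618]/1.03 = 72.0062. B = V − Δ·S = -106.5982.
(1,0): S=138.8400. Δ = (V_up−V_dn)/(S_up−S_dn) = (41.9606−16.9694)/(148.5588−123.5676) = 1.0000. V = [p*·41.9606 + (1−p*)·16.9694]/1.03 = 35.3466. B = V − Δ·S = -103.4934.
(1,1): S=166.9200. Δ = (V_up−V_dn)/(S_up−S_dn) = (72.0062−41.9606)/(178.6044−148.5588) = 1.0000. V = [p*·72.0062 + (1−p*)·41.9606]/1.03 = 63.4266. B = V − Δ·S = -103.4934.
(0,0): S=156.0000. Δ = (V_up−V_dn)/(S_up−S_dn) = (63.4266−35.3466)/(166.9200−138.8400) = 1.0000. V = [p*·63.4266 + (1−p*)·35.3466]/1.03 = 55.5210. B = V − Δ·S = -100.4790.
Check: Δ(0,0)·S0 + B(0,0) = 55.5210 = V0.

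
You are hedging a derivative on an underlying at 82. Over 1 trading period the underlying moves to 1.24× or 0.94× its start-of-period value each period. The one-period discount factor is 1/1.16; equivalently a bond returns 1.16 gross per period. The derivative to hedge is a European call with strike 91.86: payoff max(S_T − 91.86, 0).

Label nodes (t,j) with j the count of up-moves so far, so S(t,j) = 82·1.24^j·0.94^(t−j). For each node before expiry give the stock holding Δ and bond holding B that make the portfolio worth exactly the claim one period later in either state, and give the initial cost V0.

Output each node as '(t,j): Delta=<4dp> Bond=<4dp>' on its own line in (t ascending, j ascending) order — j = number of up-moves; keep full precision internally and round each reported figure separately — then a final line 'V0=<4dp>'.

(0,0): Delta=0.3992 Bond=-26.5253
V0=6.2080

Under the risk-neutral measure, an up-move has probability p* = (R−d)/(u−d) = 0.7333 and values discount at R = 1.16.
Payoff layer (t=1): V(1,0)=0.0000, V(1,1)=9.8200
Node (0,0) S=82.0000: V=(p*·9.8200+(1−p*)·0.0000)/1.16=6.2080; Δ=(9.8200−0.0000)/(101.6800−77.0800)=0.3992; B=V−Δ·S=-26.5253
The time-0 hedge costs 6.2080, which is the no-arbitrage price.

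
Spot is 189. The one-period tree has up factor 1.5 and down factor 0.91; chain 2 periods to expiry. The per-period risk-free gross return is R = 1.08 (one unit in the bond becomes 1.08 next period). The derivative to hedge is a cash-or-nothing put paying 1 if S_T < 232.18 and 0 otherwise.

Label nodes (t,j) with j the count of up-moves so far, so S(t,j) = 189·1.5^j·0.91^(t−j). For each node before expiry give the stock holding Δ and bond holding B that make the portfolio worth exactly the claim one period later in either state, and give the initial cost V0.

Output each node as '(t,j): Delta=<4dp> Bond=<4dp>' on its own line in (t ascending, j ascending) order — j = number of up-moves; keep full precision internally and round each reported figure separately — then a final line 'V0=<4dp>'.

(0,0): Delta=-0.0059 Bond=1.5516
(1,0): Delta=-0.0099 Bond=2.3540
(1,1): Delta=0.0000 Bond=0.0000
V0=0.4345

The replicating-portfolio and risk-neutral prices coincide; use p* = (1.08−0.91)/(1.5−0.91) = 0.2881 for the latter.
Terminal values V(2,·): V(2,0)=1.0000, V(2,1)=0.0000, V(2,2)=0.0000
Node (1,0) S=171.9900: V=(p*·0.0000+(1−p*)·1.0000)/1.08=0.6591; Δ=(0.0000−1.0000)/(257.9850−156.5109)=-0.0099; B=V−Δ·S=2.3540
Node (1,1) S=283.5000: V=(p*·0.0000+(1−p*)·0.0000)/1.08=0.0000; Δ=(0.0000−0.0000)/(425.2500−257.9850)=0.0000; B=V−Δ·S=0.0000
Node (0,0) S=189.0000: V=(p*·0.0000+(1−p*)·0.6591)/1.08=0.4345; Δ=(0.0000−0.6591)/(283.5000−171.9900)=-0.0059; B=V−Δ·S=1.5516
Check: Δ(0,0)·S0 + B(0,0) = 0.4345 = V0.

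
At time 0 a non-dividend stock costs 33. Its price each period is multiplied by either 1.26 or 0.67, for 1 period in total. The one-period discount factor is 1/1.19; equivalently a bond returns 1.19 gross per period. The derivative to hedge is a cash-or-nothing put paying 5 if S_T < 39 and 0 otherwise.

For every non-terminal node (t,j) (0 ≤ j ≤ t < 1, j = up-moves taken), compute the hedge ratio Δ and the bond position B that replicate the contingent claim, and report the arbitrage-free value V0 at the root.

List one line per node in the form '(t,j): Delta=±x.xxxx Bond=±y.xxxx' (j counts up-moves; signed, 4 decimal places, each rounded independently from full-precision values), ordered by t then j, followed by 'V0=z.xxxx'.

(0,0): Delta=-0.2568 Bond=8.9731
V0=0.4985

The replicating-portfolio and risk-neutral prices coincide; use p* = (1.19−0.67)/(1.26−0.67) = 0.8814 for the latter.
Terminal payoffs: V(1,0)=5.0000, V(1,1)=0.0000
  t=0,j=0: stock 33.0000 → up 41.5800 (V=0.0000), down 22.1100 (V=5.0000). Price 0.4985; hedge Δ=-0.2568, bond B=8.9731.
Root portfolio cost Δ·33+B reproduces V0=0.4985.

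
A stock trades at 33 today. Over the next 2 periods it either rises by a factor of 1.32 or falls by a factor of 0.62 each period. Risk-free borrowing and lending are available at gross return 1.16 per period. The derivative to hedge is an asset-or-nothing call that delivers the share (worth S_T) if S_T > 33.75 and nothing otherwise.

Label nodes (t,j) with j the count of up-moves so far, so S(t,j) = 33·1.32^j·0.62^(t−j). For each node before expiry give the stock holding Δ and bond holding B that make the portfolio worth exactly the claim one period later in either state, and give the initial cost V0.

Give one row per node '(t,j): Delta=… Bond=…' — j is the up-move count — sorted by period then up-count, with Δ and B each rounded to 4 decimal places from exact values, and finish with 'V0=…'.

Risk-neutral probability p* = (R−d)/(u−d) = (1.16−0.62)/(1.32−0.62) = 0.7714.
Terminal payoffs: V(2,0)=0.0000, V(2,1)=0.0000, V(2,2)=57.4992
Node (1,0) S=20.4600: V=(p*·0.0000+(1−p*)·0.0000)/1.16=0.0000; Δ=(0.0000−0.0000)/(27.0072−12.6852)=0.0000; B=V−Δ·S=0.0000
Node (1,1) S=43.5600: V=(p*·57.4992+(1−p*)·0.0000)/1.16=38.2384; Δ=(57.4992−0.0000)/(57.4992−27.0072)=1.8857; B=V−Δ·S=-43.9033
Node (0,0) S=33.0000: V=(p*·38.2384+(1−p*)·0.0000)/1.16=25.4295; Δ=(38.2384−0.0000)/(43.5600−20.4600)=1.6553; B=V−Δ·S=-29.1968
Self-financing check: at every node Δ·S+B equals the discounted successor values.

(0,0): Delta=1.6553 Bond=-29.1968
(1,0): Delta=0.0000 Bond=0.0000
(1,1): Delta=1.8857 Bond=-43.9033
V0=25.4295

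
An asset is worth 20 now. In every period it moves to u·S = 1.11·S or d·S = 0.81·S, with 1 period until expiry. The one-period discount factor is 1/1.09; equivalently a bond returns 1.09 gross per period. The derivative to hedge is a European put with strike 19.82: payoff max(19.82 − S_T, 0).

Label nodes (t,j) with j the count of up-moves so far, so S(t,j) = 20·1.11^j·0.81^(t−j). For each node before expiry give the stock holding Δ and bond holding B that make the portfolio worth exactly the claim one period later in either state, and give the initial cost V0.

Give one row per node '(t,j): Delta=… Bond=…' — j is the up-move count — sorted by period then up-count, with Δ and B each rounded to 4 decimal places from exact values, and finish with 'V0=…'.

(0,0): Delta=-0.6033 Bond=12.2881
V0=0.2214

Since d<R<u, set p* = (R−d)/(u−d) = 0.9333; price each node as the discounted p*-expectation of its children.
Terminal values V(1,·): V(1,0)=3.6200, V(1,1)=0.0000
(0,0): S=20.0000. Δ = (V_up−V_dn)/(S_up−S_dn) = (0.0000−3.6200)/(22.2000−16.2000) = -0.6033. V = [p*·0.0000 + (1−p*)·3.6200]/1.09 = 0.2214. B = V − Δ·S = 12.2881.
Self-financing check: at every node Δ·S+B equals the discounted successor values.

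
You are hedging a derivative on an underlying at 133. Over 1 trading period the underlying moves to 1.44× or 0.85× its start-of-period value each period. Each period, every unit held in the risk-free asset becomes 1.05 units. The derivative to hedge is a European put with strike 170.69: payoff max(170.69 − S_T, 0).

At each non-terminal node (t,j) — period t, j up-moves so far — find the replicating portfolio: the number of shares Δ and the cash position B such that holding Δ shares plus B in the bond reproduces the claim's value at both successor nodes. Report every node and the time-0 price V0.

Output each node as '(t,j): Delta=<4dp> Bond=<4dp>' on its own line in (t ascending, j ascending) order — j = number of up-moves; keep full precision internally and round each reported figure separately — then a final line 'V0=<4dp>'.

(0,0): Delta=-0.7345 Bond=133.9816
V0=36.2867

No-arbitrage ⇒ martingale measure with p* = (R−d)/(u−d) = 0.3390.
Payoff layer (t=1): V(1,0)=57.6400, V(1,1)=0.0000
(0,0): S=133.0000. Δ = (V_up−V_dn)/(S_up−S_dn) = (0.0000−57.6400)/(191.5200−113.0500) = -0.7345. V = [p*·0.0000 + (1−p*)·57.6400]/1.05 = 36.2867. B = V − Δ·S = 133.9816.
Check: Δ(0,0)·S0 + B(0,0) = 36.2867 = V0.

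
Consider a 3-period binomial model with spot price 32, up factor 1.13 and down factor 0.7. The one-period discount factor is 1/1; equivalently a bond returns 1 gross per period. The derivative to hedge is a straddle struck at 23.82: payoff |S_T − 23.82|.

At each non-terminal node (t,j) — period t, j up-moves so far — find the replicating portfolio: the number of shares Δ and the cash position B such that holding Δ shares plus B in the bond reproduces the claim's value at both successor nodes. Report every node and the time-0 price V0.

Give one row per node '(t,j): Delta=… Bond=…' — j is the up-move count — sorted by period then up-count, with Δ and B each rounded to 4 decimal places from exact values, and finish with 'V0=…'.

Since d<R<u, set p* = (R−d)/(u−d) = 0.6977; price each node as the discounted p*-expectation of its children.
Terminal values V(3,·): V(3,0)=12.8440, V(3,1)=6.1016, V(3,2)=4.7826, V(3,3)=22.3527
(2,0): S=15.6800. Δ = (V_up−V_dn)/(S_up−S_dn) = (6.1016−12.8440)/(17.7184−10.9760) = -1.0000. V = [p*·6.1016 + (1−p*)·12.8440]/1 = 8.1400. B = V − Δ·S = 23.8200.
(2,1): S=25.3120. Δ = (V_up−V_dn)/(S_up−S_dn) = (4.7826−6.1016)/(28.6026−17.7184) = -0.1212. V = [p*·4.7826 + (1−p*)·6.1016]/1 = 5.1813. B = V − Δ·S = 8.2489.
(2,2): S=40.8608. Δ = (V_up−V_dn)/(S_up−S_dn) = (22.3527−4.7826)/(46.1727−28.6026) = 1.0000. V = [p*·22.3527 + (1−p*)·4.7826]/1 = 17.0408. B = V − Δ·S = -23.8200.
(1,0): S=22.4000. Δ = (V_up−V_dn)/(S_up−S_dn) = (5.1813−8.1400)/(25.3120−15.6800) = -0.3072. V = [p*·5.1813 + (1−p*)·8.1400]/1 = 6.0758. B = V − Δ·S = 12.9564.
(1,1): S=36.1600. Δ = (V_up−V_dn)/(S_up−S_dn) = (17.0408−5.1813)/(40.8608−25.3120) = 0.7627. V = [p*·17.0408 + (1−p*)·5.1813]/1 = 13.4554. B = V − Δ·S = -14.1248.
(0,0): S=32.0000. Δ = (V_up−V_dn)/(S_up−S_dn) = (13.4554−6.0758)/(36.1600−22.4000) = 0.5363. V = [p*·13.4554 + (1−p*)·6.0758]/1 = 11.2244. B = V − Δ·S = -5.9374.
Check: Δ(0,0)·S0 + B(0,0) = 11.2244 = V0.

(0,0): Delta=0.5363 Bond=-5.9374
(1,0): Delta=-0.3072 Bond=12.9564
(1,1): Delta=0.7627 Bond=-14.1248
(2,0): Delta=-1.0000 Bond=23.8200
(2,1): Delta=-0.1212 Bond=8.2489
(2,2): Delta=1.0000 Bond=-23.8200
V0=11.2244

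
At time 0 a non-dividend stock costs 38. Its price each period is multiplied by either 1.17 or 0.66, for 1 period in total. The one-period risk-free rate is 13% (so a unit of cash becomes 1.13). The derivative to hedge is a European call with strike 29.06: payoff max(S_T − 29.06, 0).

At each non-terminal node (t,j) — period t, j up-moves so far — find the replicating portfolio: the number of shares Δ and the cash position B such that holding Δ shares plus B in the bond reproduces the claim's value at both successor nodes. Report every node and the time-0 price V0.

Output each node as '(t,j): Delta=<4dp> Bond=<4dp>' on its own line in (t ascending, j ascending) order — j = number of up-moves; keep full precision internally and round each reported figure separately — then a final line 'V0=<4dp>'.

(0,0): Delta=0.7946 Bond=-17.6366
V0=12.5594

No-arbitrage ⇒ martingale measure with p* = (R−d)/(u−d) = 0.9216.
At expiry t=1: V(1,0)=0.0000, V(1,1)=15.4000
(0,0): S=38.0000. Δ = (V_up−V_dn)/(S_up−S_dn) = (15.4000−0.0000)/(44.4600−25.0800) = 0.7946. V = [p*·15.4000 + (1−p*)·0.0000]/1.13 = 12.5594. B = V − Δ·S = -17.6366.
Each (Δ,B) replicates both successor values, so the strategy is self-financing and V0 is arbitrage-free.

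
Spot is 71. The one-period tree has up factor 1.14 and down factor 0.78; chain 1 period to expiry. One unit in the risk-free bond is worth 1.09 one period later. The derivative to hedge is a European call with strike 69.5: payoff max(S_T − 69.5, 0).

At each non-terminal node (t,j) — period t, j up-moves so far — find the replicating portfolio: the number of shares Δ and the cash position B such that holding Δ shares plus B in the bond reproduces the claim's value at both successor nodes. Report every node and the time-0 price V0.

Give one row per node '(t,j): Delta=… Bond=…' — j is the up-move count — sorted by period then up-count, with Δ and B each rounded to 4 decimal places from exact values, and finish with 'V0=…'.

(0,0): Delta=0.4476 Bond=-22.7401
V0=9.0377

No-arbitrage ⇒ martingale measure with p* = (R−d)/(u−d) = 0.8611.
Terminal payoffs: V(1,0)=0.0000, V(1,1)=11.4400
  t=0,j=0: stock 71.0000 → up 80.9400 (V=11.4400), down 55.3800 (V=0.0000). Price 9.0377; hedge Δ=0.4476, bond B=-22.7401.
Each (Δ,B) replicates both successor values, so the strategy is self-financing and V0 is arbitrage-free.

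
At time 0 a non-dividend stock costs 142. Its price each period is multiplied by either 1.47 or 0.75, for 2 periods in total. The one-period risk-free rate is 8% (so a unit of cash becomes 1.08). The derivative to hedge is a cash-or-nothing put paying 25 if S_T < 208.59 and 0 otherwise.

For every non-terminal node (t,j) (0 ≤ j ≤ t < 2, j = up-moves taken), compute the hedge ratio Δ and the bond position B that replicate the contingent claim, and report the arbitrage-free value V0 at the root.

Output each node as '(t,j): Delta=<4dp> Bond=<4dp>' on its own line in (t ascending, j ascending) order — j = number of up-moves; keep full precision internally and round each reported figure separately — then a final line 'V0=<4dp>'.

(0,0): Delta=-0.1038 Bond=31.6665
(1,0): Delta=0.0000 Bond=23.1481
(1,1): Delta=-0.1663 Bond=47.2608
V0=16.9310

Since d<R<u, set p* = (R−d)/(u−d) = 0.4583; price each node as the discounted p*-expectation of its children.
Terminal values V(2,·): V(2,0)=25.0000, V(2,1)=25.0000, V(2,2)=0.0000
(1,0): S=106.5000. Δ = (V_up−V_dn)/(S_up−S_dn) = (25.0000−25.0000)/(156.5550−79.8750) = 0.0000. V = [p*·25.0000 + (1−p*)·25.0000]/1.08 = 23.1481. B = V − Δ·S = 23.1481.
(1,1): S=208.7400. Δ = (V_up−V_dn)/(S_up−S_dn) = (0.0000−25.0000)/(306.8478−156.5550) = -0.1663. V = [p*·0.0000 + (1−p*)·25.0000]/1.08 = 12.5386. B = V − Δ·S = 47.2608.
(0,0): S=142.0000. Δ = (V_up−V_dn)/(S_up−S_dn) = (12.5386−23.1481)/(208.7400−106.5000) = -0.1038. V = [p*·12.5386 + (1−p*)·23.1481]/1.08 = 16.9310. B = V − Δ·S = 31.6665.
Self-financing check: at every node Δ·S+B equals the discounted successor values.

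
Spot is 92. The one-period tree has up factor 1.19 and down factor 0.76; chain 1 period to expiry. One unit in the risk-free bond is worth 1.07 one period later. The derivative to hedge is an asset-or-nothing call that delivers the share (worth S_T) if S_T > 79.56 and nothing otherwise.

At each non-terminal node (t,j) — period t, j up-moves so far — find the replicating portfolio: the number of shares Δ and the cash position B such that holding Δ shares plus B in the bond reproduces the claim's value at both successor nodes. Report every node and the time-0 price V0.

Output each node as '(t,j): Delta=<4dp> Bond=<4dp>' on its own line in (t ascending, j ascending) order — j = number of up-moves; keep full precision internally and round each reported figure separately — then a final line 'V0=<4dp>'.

(0,0): Delta=2.7674 Bond=-180.8407
V0=73.7640

The replicating-portfolio and risk-neutral prices coincide; use p* = (1.07−0.76)/(1.19−0.76) = 0.7209 for the latter.
At expiry t=1: V(1,0)=0.0000, V(1,1)=109.4800
Node (0,0) S=92.0000: V=(p*·109.4800+(1−p*)·0.0000)/1.07=73.7640; Δ=(109.4800−0.0000)/(109.4800−69.9200)=2.7674; B=V−Δ·S=-180.8407
Self-financing check: at every node Δ·S+B equals the discounted successor values.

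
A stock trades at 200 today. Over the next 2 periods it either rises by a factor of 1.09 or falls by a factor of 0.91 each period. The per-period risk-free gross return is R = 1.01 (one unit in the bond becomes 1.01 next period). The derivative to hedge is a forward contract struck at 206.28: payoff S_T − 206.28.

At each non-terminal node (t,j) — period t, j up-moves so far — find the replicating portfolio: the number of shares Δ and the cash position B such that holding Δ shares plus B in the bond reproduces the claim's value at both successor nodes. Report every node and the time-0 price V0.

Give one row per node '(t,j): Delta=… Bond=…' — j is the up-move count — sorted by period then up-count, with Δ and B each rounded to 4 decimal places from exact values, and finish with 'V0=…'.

(0,0): Delta=1.0000 Bond=-202.2155
(1,0): Delta=1.0000 Bond=-204.2376
(1,1): Delta=1.0000 Bond=-204.2376
V0=-2.2155

Risk-neutral probability p* = (R−d)/(u−d) = (1.01−0.91)/(1.09−0.91) = 0.5556.
Terminal values V(2,·): V(2,0)=-40.6600, V(2,1)=-7.9000, V(2,2)=31.3400
  t=1,j=0: stock 182.0000 → up 198.3800 (V=-7.9000), down 165.6200 (V=-40.6600). Price -22.2376; hedge Δ=1.0000, bond B=-204.2376.
  t=1,j=1: stock 218.0000 → up 237.6200 (V=31.3400), down 198.3800 (V=-7.9000). Price 13.7624; hedge Δ=1.0000, bond B=-204.2376.
  t=0,j=0: stock 200.0000 → up 218.0000 (V=13.7624), down 182.0000 (V=-22.2376). Price -2.2155; hedge Δ=1.0000, bond B=-202.2155.
Check: Δ(0,0)·S0 + B(0,0) = -2.2155 = V0.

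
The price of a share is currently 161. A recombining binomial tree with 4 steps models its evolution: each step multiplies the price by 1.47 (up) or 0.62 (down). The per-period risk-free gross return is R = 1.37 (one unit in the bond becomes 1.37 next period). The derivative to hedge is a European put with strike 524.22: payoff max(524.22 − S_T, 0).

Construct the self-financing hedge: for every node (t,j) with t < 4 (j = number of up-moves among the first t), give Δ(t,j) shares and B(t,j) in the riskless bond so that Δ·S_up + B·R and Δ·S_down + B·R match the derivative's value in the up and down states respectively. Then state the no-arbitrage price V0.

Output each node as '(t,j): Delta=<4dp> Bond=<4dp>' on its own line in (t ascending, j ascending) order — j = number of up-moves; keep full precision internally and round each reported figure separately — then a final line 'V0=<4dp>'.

(0,0): Delta=-0.5557 Bond=116.4408
(1,0): Delta=-1.0000 Bond=203.8693
(1,1): Delta=-0.5308 Bond=153.6112
(2,0): Delta=-1.0000 Bond=279.3010
(2,1): Delta=-1.0000 Bond=279.3010
(2,2): Delta=-0.5044 Bond=201.2668
(3,0): Delta=-1.0000 Bond=382.6423
(3,1): Delta=-1.0000 Bond=382.6423
(3,2): Delta=-1.0000 Bond=382.6423
(3,3): Delta=-0.4765 Bond=261.4813
V0=26.9657

Since d<R<u, set p* = (R−d)/(u−d) = 0.8824; price each node as the discounted p*-expectation of its children.
Terminal payoffs: V(4,0)=500.4301, V(4,1)=467.8149, V(4,2)=390.4854, V(4,3)=207.1395, V(4,4)=0.0000
(3,0): S=38.3708. Δ = (V_up−V_dn)/(S_up−S_dn) = (467.8149−500.4301)/(56.4051−23.7899) = -1.0000. V = [p*·467.8149 + (1−p*)·500.4301]/1.37 = 344.2715. B = V − Δ·S = 382.6423.
(3,1): S=90.9759. Δ = (V_up−V_dn)/(S_up−S_dn) = (390.4854−467.8149)/(133.7346−56.4051) = -1.0000. V = [p*·390.4854 + (1−p*)·467.8149]/1.37 = 291.6664. B = V − Δ·S = 382.6423.
(3,2): S=215.7010. Δ = (V_up−V_dn)/(S_up−S_dn) = (207.1395−390.4854)/(317.0805−133.7346) = -1.0000. V = [p*·207.1395 + (1−p*)·390.4854]/1.37 = 166.9413. B = V − Δ·S = 382.6423.
(3,3): S=511.4202. Δ = (V_up−V_dn)/(S_up−S_dn) = (0.0000−207.1395)/(751.7877−317.0805) = -0.4765. V = [p*·0.0000 + (1−p*)·207.1395]/1.37 = 17.7878. B = V − Δ·S = 261.4813.
(2,0): S=61.8884. Δ = (V_up−V_dn)/(S_up−S_dn) = (291.6664−344.2715)/(90.9759−38.3708) = -1.0000. V = [p*·291.6664 + (1−p*)·344.2715]/1.37 = 217.4126. B = V − Δ·S = 279.3010.
(2,1): S=146.7354. Δ = (V_up−V_dn)/(S_up−S_dn) = (166.9413−291.6664)/(215.7010−90.9759) = -1.0000. V = [p*·166.9413 + (1−p*)·291.6664]/1.37 = 132.5656. B = V − Δ·S = 279.3010.
(2,2): S=347.9049. Δ = (V_up−V_dn)/(S_up−S_dn) = (17.7878−166.9413)/(511.4202−215.7010) = -0.5044. V = [p*·17.7878 + (1−p*)·166.9413]/1.37 = 25.7922. B = V − Δ·S = 201.2668.
(1,0): S=99.8200. Δ = (V_up−V_dn)/(S_up−S_dn) = (132.5656−217.4126)/(146.7354−61.8884) = -1.0000. V = [p*·132.5656 + (1−p*)·217.4126]/1.37 = 104.0493. B = V − Δ·S = 203.8693.
(1,1): S=236.6700. Δ = (V_up−V_dn)/(S_up−S_dn) = (25.7922−132.5656)/(347.9049−146.7354) = -0.5308. V = [p*·25.7922 + (1−p*)·132.5656]/1.37 = 27.9955. B = V − Δ·S = 153.6112.
(0,0): S=161.0000. Δ = (V_up−V_dn)/(S_up−S_dn) = (27.9955−104.0493)/(236.6700−99.8200) = -0.5557. V = [p*·27.9955 + (1−p*)·104.0493]/1.37 = 26.9657. B = V − Δ·S = 116.4408.
Self-financing check: at every node Δ·S+B equals the discounted successor values.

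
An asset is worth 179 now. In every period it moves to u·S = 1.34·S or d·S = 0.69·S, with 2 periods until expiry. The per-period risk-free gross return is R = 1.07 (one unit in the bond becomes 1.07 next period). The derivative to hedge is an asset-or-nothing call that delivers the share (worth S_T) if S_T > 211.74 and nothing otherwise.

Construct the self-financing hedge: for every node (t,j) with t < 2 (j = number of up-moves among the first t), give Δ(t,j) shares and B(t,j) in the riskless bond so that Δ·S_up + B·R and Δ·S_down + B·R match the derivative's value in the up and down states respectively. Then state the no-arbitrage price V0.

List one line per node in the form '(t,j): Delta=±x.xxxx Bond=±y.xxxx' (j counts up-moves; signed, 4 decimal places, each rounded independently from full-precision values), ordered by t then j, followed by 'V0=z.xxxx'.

(0,0): Delta=1.5093 Bond=-174.2212
(1,0): Delta=0.0000 Bond=0.0000
(1,1): Delta=2.0615 Bond=-318.8707
V0=95.9479

No-arbitrage ⇒ martingale measure with p* = (R−d)/(u−d) = 0.5846.
Payoff layer (t=2): V(2,0)=0.0000, V(2,1)=0.0000, V(2,2)=321.4124
  t=1,j=0: stock 123.5100 → up 165.5034 (V=0.0000), down 85.2219 (V=0.0000). Price 0.0000; hedge Δ=0.0000, bond B=0.0000.
  t=1,j=1: stock 239.8600 → up 321.4124 (V=321.4124), down 165.5034 (V=0.0000). Price 175.6099; hedge Δ=2.0615, bond B=-318.8707.
  t=0,j=0: stock 179.0000 → up 239.8600 (V=175.6099), down 123.5100 (V=0.0000). Price 95.9479; hedge Δ=1.5093, bond B=-174.2212.
Root portfolio cost Δ·179+B reproduces V0=95.9479.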